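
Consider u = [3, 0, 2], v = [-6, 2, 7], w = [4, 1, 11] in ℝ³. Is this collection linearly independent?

linearly independent

Place the vectors as rows of a 3×3 matrix and reduce to echelon form.
The reduction yields 3 nonzero rows, so the rank is 3.
Since rank = 3 (the number of vectors), the set is linearly independent.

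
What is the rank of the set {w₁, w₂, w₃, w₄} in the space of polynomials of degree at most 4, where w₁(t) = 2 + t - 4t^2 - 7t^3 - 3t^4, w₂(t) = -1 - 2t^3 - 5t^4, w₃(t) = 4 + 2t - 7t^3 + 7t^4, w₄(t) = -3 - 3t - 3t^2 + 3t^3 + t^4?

rank 4

Pass to coordinate vectors with respect to the basis {1, t, …, t^4}.
Row-reduce the 4×5 matrix with these as rows.
Reduction leaves 4 leading entries, giving rank 4.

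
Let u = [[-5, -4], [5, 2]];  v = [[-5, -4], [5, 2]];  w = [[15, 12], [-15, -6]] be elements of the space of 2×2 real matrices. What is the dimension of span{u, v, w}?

1

Represent each element by its coordinate vector in ℝ⁴.
Put the 4×3 matrix [u|v|w] into echelon form.
There is 1 pivot column, so rank = 1.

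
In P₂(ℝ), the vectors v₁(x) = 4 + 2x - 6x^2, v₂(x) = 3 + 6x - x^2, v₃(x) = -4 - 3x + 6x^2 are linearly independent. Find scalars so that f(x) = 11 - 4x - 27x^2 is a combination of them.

Take coordinate vectors relative to {1, x, x^2}.
Since v₁, v₂, v₃ are independent, the coefficients expressing f are uniquely determined by a linear system.
Row-reducing the augmented matrix gives the unique coefficients (α₁, α₂, α₃) = (1, -3, -4).

f = v₁ - 3v₂ - 4v₃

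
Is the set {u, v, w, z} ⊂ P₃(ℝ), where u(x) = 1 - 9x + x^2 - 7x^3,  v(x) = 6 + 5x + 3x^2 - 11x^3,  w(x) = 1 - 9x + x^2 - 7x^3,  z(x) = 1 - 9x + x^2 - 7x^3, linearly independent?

Write each element as a coordinate vector in ℝ⁴ using {1, x, …, x^3}.
Two of the vectors are equal, giving an immediate dependence.

linearly dependent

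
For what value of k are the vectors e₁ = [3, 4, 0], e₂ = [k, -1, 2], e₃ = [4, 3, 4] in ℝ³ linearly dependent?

k = 1/8

The set is linearly dependent precisely when det[e₁; e₂; e₃] = 0.
Cofactor expansion gives det = 2 - 16*k.
Setting this to zero gives k = 1/8.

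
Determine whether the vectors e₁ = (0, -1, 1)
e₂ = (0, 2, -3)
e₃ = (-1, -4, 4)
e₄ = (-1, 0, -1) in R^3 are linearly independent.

There are 4 vectors in a 3-dimensional space, so they cannot be linearly independent.

linearly dependent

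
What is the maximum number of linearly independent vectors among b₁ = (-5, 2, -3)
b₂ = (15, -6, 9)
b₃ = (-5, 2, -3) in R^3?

1

Row-reduce the 3×3 matrix with these as rows.
The echelon form has 1 nonzero row, so the rank is 1.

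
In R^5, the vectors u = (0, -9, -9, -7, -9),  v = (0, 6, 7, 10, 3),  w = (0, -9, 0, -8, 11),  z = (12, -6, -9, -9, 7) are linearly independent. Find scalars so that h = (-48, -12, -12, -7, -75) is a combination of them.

Solve the system with u, v, w, z as columns and h as the right-hand side.
Back-substitution yields (a₁, …, a₄) = (3, -3, -1, -4).

h = 3u - 3v - w - 4z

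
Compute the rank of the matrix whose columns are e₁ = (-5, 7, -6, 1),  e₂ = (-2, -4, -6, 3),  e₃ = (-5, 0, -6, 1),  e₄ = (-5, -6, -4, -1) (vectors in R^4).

Form the matrix with e₁, e₂, e₃, e₄ as columns and reduce.
The echelon form has 4 nonzero rows, so the rank is 4.

rank 4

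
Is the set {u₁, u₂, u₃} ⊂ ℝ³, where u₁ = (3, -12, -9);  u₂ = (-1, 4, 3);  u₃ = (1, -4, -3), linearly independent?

Place the vectors as rows of a 3×3 matrix and reduce to echelon form.
The reduction yields 1 nonzero row, so the rank is 1.
Since rank 1 < 3, the set is linearly dependent.

linearly dependent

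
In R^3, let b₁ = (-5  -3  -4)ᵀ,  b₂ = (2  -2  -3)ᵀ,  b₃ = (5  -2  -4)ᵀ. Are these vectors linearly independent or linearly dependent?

The matrix [b₁|b₂|b₃] has determinant -13.
A nonzero determinant means the columns are linearly independent.

linearly independent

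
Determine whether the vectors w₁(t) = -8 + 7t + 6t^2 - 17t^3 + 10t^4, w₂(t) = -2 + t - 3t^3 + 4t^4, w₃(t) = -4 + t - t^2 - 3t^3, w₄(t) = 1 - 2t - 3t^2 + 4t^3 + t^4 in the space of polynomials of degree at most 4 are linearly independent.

Take coordinates with respect to the standard basis {1, t, …, t^4}.
Place the vectors as rows of a 4×5 matrix and reduce to echelon form.
The reduction yields 3 nonzero rows, so the rank is 3.
Since rank 3 < 4, the set is linearly dependent.
Indeed w₁ - 3w₂ + 2w₄ = 0.

linearly dependent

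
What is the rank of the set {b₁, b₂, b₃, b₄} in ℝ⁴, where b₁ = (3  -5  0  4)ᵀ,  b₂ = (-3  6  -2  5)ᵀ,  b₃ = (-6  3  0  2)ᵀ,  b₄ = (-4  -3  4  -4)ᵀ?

Row-reduce the 4×4 matrix with these as rows.
There are 4 pivot columns, so rank = 4.

4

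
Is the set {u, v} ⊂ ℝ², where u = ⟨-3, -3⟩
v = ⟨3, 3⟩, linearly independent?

linearly dependent

Form the 2×2 matrix with these as columns; its determinant is 0.
A zero determinant means the columns are linearly dependent.
Indeed u + v = 0.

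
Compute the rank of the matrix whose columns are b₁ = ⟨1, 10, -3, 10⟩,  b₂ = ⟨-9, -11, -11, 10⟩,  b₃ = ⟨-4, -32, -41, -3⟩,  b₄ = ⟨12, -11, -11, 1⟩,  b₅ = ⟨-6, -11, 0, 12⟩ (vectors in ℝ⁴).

Apply Gaussian elimination to the matrix whose rows are b₁, b₂, b₃, b₄, b₅.
Reduction leaves 4 leading entries, giving rank 4.
(With 5 elements in a 4-dimensional space the rank is at most 4.)

4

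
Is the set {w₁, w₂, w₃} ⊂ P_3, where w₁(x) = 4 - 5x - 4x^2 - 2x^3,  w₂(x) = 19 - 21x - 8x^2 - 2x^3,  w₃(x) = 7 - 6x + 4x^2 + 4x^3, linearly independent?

linearly dependent

Write each element as a coordinate vector in ℝ⁴ using {1, x, …, x^3}.
Place the vectors as rows of a 3×4 matrix and reduce to echelon form.
The reduction yields 2 nonzero rows, so the rank is 2.
Since rank 2 < 3, the set is linearly dependent.
Indeed 3w₁ - w₂ + w₃ = 0.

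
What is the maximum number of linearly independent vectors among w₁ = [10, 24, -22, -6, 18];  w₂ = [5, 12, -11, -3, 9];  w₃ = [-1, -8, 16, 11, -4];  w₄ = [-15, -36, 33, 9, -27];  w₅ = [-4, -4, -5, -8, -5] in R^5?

2

Put the 5×5 matrix [w₁|w₂|w₃|w₄|w₅] into echelon form.
The echelon form has 2 nonzero rows, so the rank is 2.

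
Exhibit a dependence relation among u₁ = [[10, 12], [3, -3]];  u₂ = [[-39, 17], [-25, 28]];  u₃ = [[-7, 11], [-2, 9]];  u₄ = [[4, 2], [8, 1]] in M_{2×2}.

Take coordinates with respect to {E₁₁, E₁₂, E₂₁, E₂₂}.
Row-reduce the matrix with u₁, u₂, u₃, u₄ as columns; the null space gives the coefficients.
One solution (up to scaling) is (1, 1, -3, 2).

u₁ + u₂ - 3u₃ + 2u₄ = 0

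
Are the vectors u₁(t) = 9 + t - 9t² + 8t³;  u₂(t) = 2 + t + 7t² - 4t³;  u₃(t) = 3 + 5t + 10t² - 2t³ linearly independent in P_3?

Write each element as a coordinate vector in ℝ⁴ using {1, t, …, t³}.
Row-reduce the matrix whose columns are u₁, u₂, u₃.
The reduction yields 3 nonzero rows, so the rank is 3.
Since rank = 3 (the number of vectors), the set is linearly independent.

linearly independent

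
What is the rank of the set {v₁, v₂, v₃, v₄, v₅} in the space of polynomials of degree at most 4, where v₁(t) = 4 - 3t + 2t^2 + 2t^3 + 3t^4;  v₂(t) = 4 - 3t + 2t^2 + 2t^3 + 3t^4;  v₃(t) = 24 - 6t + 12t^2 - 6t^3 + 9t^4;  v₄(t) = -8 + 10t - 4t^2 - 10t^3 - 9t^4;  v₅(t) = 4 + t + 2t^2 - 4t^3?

rank 2

Use coordinates relative to {1, t, …, t^4}.
Put the 5×5 matrix [v₁|v₂|v₃|v₄|v₅] into echelon form.
There are 2 pivot columns, so rank = 2.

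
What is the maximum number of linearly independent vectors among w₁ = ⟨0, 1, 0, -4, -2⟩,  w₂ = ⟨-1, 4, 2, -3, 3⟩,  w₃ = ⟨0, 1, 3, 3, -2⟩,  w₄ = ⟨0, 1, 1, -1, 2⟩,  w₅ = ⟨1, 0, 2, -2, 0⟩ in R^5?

Put the 5×5 matrix [w₁|w₂|w₃|w₄|w₅] into echelon form.
The echelon form has 5 nonzero rows, so the rank is 5.

5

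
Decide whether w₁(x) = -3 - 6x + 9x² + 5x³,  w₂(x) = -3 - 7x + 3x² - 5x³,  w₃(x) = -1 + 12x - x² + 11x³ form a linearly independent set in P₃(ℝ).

linearly independent

Write each element as a coordinate vector in ℝ⁴ using {1, x, …, x³}.
Place the vectors as rows of a 3×4 matrix and reduce to echelon form.
The reduction yields 3 nonzero rows, so the rank is 3.
Since rank = 3 (the number of vectors), the set is linearly independent.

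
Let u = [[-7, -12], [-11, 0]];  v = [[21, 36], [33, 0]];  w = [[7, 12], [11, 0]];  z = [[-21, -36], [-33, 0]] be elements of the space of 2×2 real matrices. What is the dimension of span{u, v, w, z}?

Represent each element by its coordinate vector in ℝ⁴.
Form the matrix with u, v, w, z as columns and reduce.
The echelon form has 1 nonzero row, so the rank is 1.

1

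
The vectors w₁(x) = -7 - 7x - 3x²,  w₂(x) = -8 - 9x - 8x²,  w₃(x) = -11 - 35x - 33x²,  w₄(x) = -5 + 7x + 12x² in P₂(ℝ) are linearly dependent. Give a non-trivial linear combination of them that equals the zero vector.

Take coordinates with respect to {1, x, x²}.
Write the vectors as columns of a matrix and find a nonzero vector in its null space.
A generator of the null space is (3, 0, -1, -2).

3w₁ - w₃ - 2w₄ = 0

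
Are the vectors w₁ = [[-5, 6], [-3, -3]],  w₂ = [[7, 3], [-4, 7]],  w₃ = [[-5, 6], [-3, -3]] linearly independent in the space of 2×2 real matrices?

Take coordinates with respect to the standard basis {E₁₁, E₁₂, E₂₁, E₂₂}.
Two of the vectors are equal, giving an immediate dependence.

linearly dependent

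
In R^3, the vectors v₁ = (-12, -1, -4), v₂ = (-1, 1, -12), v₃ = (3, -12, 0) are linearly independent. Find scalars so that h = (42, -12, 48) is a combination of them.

Write h = α₁v₁ + … + α₃v₃ and equate components.
Row-reducing the augmented matrix gives the unique coefficients (α₁, α₂, α₃) = (-3, -3, 1).

h = -3v₁ - 3v₂ + v₃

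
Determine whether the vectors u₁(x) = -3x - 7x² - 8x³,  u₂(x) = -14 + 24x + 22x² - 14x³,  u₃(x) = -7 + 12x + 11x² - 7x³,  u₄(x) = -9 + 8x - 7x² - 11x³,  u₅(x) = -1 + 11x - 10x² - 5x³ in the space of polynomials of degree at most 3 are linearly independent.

Take coordinates with respect to the standard basis {1, x, …, x³}.
There are 5 vectors in a 4-dimensional space, so they cannot be linearly independent.

linearly dependent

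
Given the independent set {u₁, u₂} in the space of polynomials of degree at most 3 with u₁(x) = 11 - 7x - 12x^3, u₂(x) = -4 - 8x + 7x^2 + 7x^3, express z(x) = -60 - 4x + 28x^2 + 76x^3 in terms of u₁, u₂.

Work in coordinates with respect to the standard basis {1, x, …, x^3}.
Since u₁, u₂ are independent, the coefficients expressing z are uniquely determined by a linear system.
The system has the unique solution (a₁, a₂) = (-4, 4).

z = -4u₁ + 4u₂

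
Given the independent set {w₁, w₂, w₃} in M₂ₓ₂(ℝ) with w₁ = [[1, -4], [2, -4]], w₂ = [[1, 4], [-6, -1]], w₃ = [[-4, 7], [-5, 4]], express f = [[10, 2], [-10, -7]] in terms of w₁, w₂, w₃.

f = -w₁ + 3w₂ - 2w₃

Work in coordinates with respect to the standard basis {E₁₁, E₁₂, E₂₁, E₂₂}.
Solve the system with w₁, w₂, w₃ as columns and f as the right-hand side.
The system has the unique solution (a₁, a₂, a₃) = (-1, 3, -2).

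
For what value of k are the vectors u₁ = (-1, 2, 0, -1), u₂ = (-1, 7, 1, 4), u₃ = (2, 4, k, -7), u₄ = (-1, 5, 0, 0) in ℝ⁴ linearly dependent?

The vectors are dependent exactly when the determinant of the matrix with rows u₁, u₂, u₃, u₄ vanishes.
Expanding, det = 10*k + 35.
Solving 10*k + 35 = 0 yields k = -7/2.

k = -7/2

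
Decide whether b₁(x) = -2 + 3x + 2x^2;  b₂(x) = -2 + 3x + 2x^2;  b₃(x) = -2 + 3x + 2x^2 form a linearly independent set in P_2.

linearly dependent

Write each element as a coordinate vector in ℝ³ using {1, x, x^2}.
Place the vectors as rows of a 3×3 matrix and reduce to echelon form.
The reduction yields 1 nonzero row, so the rank is 1.
Since rank 1 < 3, the set is linearly dependent.
Indeed b₁ - b₂ = 0.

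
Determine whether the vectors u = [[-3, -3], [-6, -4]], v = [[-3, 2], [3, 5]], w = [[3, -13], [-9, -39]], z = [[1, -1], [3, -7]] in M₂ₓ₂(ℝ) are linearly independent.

linearly dependent

Write each element as a coordinate vector in ℝ⁴ using {E₁₁, E₁₂, E₂₁, E₂₂}.
The matrix [u|v|w|z] has determinant 0.
A zero determinant means the columns are linearly dependent.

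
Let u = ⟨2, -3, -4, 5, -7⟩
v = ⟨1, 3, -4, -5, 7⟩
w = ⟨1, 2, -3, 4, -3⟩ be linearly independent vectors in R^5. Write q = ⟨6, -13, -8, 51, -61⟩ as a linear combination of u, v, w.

Set up the augmented matrix [u | v | w | q] and row-reduce.
Row-reducing the augmented matrix gives the unique coefficients (c₁, c₂, c₃) = (3, -4, 4).

q = 3u - 4v + 4w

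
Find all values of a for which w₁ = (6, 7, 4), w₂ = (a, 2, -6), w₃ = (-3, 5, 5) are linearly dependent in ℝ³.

Place the vectors as rows of a 3×3 matrix; dependence ⇔ determinant zero.
Expanding, det = 390 - 15*a.
This vanishes exactly when a = 26.

a = 26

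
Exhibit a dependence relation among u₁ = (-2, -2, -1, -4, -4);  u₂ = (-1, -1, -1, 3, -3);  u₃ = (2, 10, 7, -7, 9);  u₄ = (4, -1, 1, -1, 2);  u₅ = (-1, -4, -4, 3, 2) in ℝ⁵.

Write the vectors as columns of a matrix and find a nonzero vector in its null space.
A generator of the null space is (1, 3, 1, 1, 1).

u₁ + 3u₂ + u₃ + u₄ + u₅ = 0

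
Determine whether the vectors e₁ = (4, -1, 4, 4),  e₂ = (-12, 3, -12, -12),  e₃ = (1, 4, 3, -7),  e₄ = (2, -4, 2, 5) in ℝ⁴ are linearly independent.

linearly dependent

One vector is a scalar multiple of another, so the set is dependent.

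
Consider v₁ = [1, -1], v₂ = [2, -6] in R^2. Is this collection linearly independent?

Place the vectors as rows of a 2×2 matrix and reduce to echelon form.
The reduction yields 2 nonzero rows, so the rank is 2.
Since rank = 2 (the number of vectors), the set is linearly independent.

linearly independent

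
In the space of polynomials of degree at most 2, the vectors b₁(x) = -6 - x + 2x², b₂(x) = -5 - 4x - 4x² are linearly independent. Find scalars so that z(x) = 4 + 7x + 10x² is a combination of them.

z = b₁ - 2b₂

Take coordinate vectors relative to {1, x, x²}.
Set up the augmented matrix [b₁ | b₂ | z] and row-reduce.
The system has the unique solution (a₁, a₂) = (1, -2).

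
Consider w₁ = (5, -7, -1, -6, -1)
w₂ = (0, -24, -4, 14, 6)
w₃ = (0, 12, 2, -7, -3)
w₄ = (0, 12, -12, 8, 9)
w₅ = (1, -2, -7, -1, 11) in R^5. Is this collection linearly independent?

linearly dependent

One vector is a scalar multiple of another, so the set is dependent.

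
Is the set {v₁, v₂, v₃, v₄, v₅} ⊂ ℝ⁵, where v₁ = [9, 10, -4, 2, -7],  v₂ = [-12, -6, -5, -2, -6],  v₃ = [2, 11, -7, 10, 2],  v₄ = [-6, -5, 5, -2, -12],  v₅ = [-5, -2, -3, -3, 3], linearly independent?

linearly independent

Place the vectors as rows of a 5×5 matrix and reduce to echelon form.
The reduction yields 5 nonzero rows, so the rank is 5.
Since rank = 5 (the number of vectors), the set is linearly independent.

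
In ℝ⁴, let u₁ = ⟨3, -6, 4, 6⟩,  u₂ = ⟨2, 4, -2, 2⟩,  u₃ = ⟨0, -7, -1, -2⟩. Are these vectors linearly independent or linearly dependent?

Row-reduce the matrix whose columns are u₁, u₂, u₃.
The reduction yields 3 nonzero rows, so the rank is 3.
Since rank = 3 (the number of vectors), the set is linearly independent.

linearly independent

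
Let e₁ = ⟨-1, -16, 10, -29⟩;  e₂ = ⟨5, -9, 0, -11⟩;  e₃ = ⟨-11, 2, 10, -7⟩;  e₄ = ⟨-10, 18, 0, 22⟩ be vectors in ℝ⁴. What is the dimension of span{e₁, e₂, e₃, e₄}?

2

Apply Gaussian elimination to the matrix whose rows are e₁, e₂, e₃, e₄.
Exactly 2 pivots survive; hence the rank is 2.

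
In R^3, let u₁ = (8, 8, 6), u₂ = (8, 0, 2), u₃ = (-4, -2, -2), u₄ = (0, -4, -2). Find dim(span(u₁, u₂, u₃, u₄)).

dim = 2

Put the 3×4 matrix [u₁|u₂|u₃|u₄] into echelon form.
The echelon form has 2 nonzero rows, so the rank is 2.
(With 4 elements in a 3-dimensional space the rank is at most 3.)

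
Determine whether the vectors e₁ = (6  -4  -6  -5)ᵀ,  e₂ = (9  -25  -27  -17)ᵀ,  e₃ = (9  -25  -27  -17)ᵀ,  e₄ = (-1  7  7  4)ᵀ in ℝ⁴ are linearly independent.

Place the vectors as rows of a 4×4 matrix and reduce to echelon form.
The reduction yields 2 nonzero rows, so the rank is 2.
Since rank 2 < 4, the set is linearly dependent.

linearly dependent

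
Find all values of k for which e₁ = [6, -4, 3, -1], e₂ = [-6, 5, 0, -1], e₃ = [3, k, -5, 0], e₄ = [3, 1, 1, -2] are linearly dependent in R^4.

The vectors are dependent exactly when the determinant of the matrix with rows e₁, e₂, e₃, e₄ vanishes.
Expanding, det = 33*k - 81.
This vanishes exactly when k = 27/11.

k = 27/11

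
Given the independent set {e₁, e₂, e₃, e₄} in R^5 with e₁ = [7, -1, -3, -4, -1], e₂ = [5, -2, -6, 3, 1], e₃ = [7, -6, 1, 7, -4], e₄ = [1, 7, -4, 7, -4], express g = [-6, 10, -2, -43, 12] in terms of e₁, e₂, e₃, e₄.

Solve the system with e₁, e₂, e₃, e₄ as columns and g as the right-hand side.
Back-substitution yields (α₁, …, α₄) = (3, -1, -3, -1).

g = 3e₁ - e₂ - 3e₃ - e₄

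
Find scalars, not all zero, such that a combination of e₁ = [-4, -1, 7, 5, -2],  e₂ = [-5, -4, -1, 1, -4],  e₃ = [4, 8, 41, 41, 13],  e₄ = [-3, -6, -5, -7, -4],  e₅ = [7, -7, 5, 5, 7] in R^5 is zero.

Solve the homogeneous system with e₁, e₂, e₃, e₄, e₅ as columns by row-reducing the coefficient matrix.
One solution (up to scaling) is (3, 0, -1, -3, 1).

3e₁ - e₃ - 3e₄ + e₅ = 0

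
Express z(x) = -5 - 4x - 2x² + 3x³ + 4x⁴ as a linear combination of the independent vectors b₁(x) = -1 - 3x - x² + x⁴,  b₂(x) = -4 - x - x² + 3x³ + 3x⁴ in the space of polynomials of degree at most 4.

Identify each element with its coordinate vector in ℝ⁵ via {1, x, …, x⁴}.
Set up the augmented matrix [b₁ | b₂ | z] and row-reduce.
Back-substitution yields (c₁, c₂) = (1, 1).

z = b₁ + b₂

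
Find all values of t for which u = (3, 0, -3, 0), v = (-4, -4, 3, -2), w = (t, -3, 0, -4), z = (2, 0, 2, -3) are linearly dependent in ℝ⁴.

Place the vectors as rows of a 4×4 matrix; dependence ⇔ determinant zero.
Expanding, det = 36*t - 93.
Solving 36*t - 93 = 0 yields t = 31/12.

t = 31/12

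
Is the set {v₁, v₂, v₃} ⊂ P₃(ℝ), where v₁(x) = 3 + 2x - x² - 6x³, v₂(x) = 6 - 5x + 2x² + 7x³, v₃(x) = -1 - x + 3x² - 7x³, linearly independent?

Take coordinates with respect to the standard basis {1, x, …, x³}.
Place the vectors as rows of a 3×4 matrix and reduce to echelon form.
The reduction yields 3 nonzero rows, so the rank is 3.
Since rank = 3 (the number of vectors), the set is linearly independent.

linearly independent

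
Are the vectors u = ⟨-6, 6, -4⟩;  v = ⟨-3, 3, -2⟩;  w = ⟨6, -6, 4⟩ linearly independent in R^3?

The matrix [u|v|w] has determinant 0.
A zero determinant means the columns are linearly dependent.
Indeed u - 2v = 0.

linearly dependent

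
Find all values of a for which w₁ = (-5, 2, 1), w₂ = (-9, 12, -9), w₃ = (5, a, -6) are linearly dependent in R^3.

Dependence holds iff the 3×3 matrix [w₁ w₂ w₃] is singular.
Cofactor expansion gives det = 102 - 54*a.
Solving 102 - 54*a = 0 yields a = 17/9.

a = 17/9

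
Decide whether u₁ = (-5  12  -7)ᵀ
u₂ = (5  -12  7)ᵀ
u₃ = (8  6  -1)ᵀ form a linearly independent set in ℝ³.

linearly dependent

Row-reduce the matrix whose columns are u₁, u₂, u₃.
The reduction yields 2 nonzero rows, so the rank is 2.
Since rank 2 < 3, the set is linearly dependent.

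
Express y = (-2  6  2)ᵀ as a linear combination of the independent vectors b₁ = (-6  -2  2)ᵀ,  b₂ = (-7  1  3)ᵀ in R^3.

y = -2b₁ + 2b₂

Set up the augmented matrix [b₁ | b₂ | y] and row-reduce.
Back-substitution yields (a₁, a₂) = (-2, 2).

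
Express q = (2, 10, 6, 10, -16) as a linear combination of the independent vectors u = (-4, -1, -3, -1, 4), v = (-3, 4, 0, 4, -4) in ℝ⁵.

Write q = c₁u + c₂v and equate components.
Back-substitution yields (c₁, c₂) = (-2, 2).

q = -2u + 2v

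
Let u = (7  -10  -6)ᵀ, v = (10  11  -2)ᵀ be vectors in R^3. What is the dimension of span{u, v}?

Put the 3×2 matrix [u|v] into echelon form.
There are 2 pivot columns, so rank = 2.

2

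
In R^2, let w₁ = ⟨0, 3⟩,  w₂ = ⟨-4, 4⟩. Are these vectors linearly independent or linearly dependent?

Row-reduce the matrix whose columns are w₁, w₂.
The reduction yields 2 nonzero rows, so the rank is 2.
Since rank = 2 (the number of vectors), the set is linearly independent.

linearly independent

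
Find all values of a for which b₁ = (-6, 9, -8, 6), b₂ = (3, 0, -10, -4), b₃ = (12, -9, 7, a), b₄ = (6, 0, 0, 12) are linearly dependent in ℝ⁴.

a = 5

The vectors are dependent exactly when the determinant of the matrix with rows b₁, b₂, b₃, b₄ vanishes.
Cofactor expansion gives det = 540*a - 2700.
Solving 540*a - 2700 = 0 yields a = 5.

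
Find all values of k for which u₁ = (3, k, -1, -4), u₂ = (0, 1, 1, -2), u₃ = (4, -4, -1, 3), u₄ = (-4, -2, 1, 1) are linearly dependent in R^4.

k = 55/8

Dependence holds iff the 4×4 matrix [u₁ u₂ u₃ u₄] is singular.
The determinant works out to 16*k - 110.
Setting this to zero gives k = 55/8.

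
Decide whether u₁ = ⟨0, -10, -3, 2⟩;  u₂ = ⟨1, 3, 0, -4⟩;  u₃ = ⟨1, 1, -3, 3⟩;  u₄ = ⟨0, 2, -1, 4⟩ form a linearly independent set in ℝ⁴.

linearly dependent

Row-reduce the matrix whose columns are u₁, u₂, u₃, u₄.
The reduction yields 3 nonzero rows, so the rank is 3.
Since rank 3 < 4, the set is linearly dependent.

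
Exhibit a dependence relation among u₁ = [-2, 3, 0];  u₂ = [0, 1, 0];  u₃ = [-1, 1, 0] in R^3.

u₁ - u₂ - 2u₃ = 0

Write the vectors as columns of a matrix and find a nonzero vector in its null space.
One solution (up to scaling) is (1, -1, -2).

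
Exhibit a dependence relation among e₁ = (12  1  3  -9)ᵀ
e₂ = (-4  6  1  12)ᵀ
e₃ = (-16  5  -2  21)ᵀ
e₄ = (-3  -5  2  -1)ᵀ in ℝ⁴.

Write the vectors as columns of a matrix and find a nonzero vector in its null space.
The free variable yields coefficients (1, -1, 1, 0) (any nonzero multiple also works).

e₁ - e₂ + e₃ = 0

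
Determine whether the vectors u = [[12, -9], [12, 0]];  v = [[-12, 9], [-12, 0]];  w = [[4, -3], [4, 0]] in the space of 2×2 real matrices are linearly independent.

linearly dependent

Write each element as a coordinate vector in ℝ⁴ using {E₁₁, E₁₂, E₂₁, E₂₂}.
Place the vectors as rows of a 3×4 matrix and reduce to echelon form.
The reduction yields 1 nonzero row, so the rank is 1.
Since rank 1 < 3, the set is linearly dependent.
Indeed u + v = 0.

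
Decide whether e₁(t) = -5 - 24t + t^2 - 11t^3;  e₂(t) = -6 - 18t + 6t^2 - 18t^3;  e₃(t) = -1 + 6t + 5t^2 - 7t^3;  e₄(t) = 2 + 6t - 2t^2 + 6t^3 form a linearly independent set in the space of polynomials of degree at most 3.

linearly dependent

Write each element as a coordinate vector in ℝ⁴ using {1, t, …, t^3}.
The matrix [e₁|e₂|e₃|e₄] has determinant 0.
A zero determinant means the columns are linearly dependent.
Indeed e₁ - e₂ + e₃ = 0.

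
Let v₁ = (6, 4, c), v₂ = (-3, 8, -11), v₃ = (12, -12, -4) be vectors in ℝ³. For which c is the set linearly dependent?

c = -26

The set is linearly dependent precisely when det[v₁; v₂; v₃] = 0.
Expanding, det = -60*c - 1560.
Solving -60*c - 1560 = 0 yields c = -26.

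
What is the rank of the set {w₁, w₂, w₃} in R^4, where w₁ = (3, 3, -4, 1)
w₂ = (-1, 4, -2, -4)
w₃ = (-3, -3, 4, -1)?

2

Put the 4×3 matrix [w₁|w₂|w₃] into echelon form.
Exactly 2 pivots survive; hence the rank is 2.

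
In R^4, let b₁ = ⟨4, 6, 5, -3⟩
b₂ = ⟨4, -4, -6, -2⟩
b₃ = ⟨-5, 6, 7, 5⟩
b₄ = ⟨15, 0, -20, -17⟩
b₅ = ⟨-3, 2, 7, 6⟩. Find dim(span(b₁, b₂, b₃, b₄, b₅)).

4

Row-reduce the 5×4 matrix with these as rows.
Exactly 4 pivots survive; hence the rank is 4.
(With 5 elements in a 4-dimensional space the rank is at most 4.)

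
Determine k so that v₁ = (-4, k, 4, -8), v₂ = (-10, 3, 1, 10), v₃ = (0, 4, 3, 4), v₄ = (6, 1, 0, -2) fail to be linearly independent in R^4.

k = -9/2

Dependence holds iff the 4×4 matrix [v₁ v₂ v₃ v₄] is singular.
Cofactor expansion gives det = 96*k + 432.
Solving 96*k + 432 = 0 yields k = -9/2.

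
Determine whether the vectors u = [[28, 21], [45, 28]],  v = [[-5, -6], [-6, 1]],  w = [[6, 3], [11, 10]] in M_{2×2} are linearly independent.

linearly dependent

Take coordinates with respect to the standard basis {E₁₁, E₁₂, E₂₁, E₂₂}.
Row-reduce the matrix whose columns are u, v, w.
The reduction yields 2 nonzero rows, so the rank is 2.
Since rank 2 < 3, the set is linearly dependent.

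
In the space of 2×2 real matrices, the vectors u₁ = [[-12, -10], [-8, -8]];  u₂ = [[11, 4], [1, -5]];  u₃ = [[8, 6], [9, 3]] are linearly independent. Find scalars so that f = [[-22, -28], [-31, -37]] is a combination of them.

f = 3u₁ + 2u₂ - u₃

Identify each element with its coordinate vector in ℝ⁴ via {E₁₁, E₁₂, E₂₁, E₂₂}.
Write f = c₁u₁ + … + c₃u₃ and equate components.
The system has the unique solution (c₁, c₂, c₃) = (3, 2, -1).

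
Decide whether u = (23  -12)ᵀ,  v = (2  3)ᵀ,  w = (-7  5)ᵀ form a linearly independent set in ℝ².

linearly dependent

There are 3 vectors in a 2-dimensional space, so they cannot be linearly independent.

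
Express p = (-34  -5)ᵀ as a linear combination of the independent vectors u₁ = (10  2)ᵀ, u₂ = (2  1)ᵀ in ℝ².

Set up the augmented matrix [u₁ | u₂ | p] and row-reduce.
Row-reducing the augmented matrix gives the unique coefficients (c₁, c₂) = (-4, 3).

p = -4u₁ + 3u₂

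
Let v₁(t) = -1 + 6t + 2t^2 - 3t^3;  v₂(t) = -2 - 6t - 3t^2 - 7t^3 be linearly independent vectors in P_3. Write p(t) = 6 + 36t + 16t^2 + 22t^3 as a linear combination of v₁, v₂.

p = 2v₁ - 4v₂

Identify each element with its coordinate vector in ℝ⁴ via {1, t, …, t^3}.
Solve the system with v₁, v₂ as columns and p as the right-hand side.
Back-substitution yields (α₁, α₂) = (2, -4).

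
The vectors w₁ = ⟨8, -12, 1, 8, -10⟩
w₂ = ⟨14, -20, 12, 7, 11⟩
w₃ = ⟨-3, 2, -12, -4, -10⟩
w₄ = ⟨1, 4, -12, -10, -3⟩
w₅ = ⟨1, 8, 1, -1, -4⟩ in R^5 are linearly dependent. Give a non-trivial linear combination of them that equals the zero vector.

Write the vectors as columns of a matrix and find a nonzero vector in its null space.
The free variable yields coefficients (1, -1, -2, 1, -1) (any nonzero multiple also works).

w₁ - w₂ - 2w₃ + w₄ - w₅ = 0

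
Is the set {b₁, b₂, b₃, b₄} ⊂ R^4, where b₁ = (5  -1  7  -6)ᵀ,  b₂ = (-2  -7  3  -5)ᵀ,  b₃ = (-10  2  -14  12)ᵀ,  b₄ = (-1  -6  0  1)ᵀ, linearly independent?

One vector is a scalar multiple of another, so the set is dependent.

linearly dependent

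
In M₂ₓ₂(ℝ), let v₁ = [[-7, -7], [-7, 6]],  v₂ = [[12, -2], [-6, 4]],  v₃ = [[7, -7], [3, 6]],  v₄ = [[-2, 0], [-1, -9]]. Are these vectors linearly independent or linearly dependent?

linearly independent

Write each element as a coordinate vector in ℝ⁴ using {E₁₁, E₁₂, E₂₁, E₂₂}.
Place the vectors as rows of a 4×4 matrix and reduce to echelon form.
The reduction yields 4 nonzero rows, so the rank is 4.
Since rank = 4 (the number of vectors), the set is linearly independent.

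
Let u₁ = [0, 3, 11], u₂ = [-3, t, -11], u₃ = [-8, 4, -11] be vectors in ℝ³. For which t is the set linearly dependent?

t = -3/8

Place the vectors as rows of a 3×3 matrix; dependence ⇔ determinant zero.
Cofactor expansion gives det = 88*t + 33.
This vanishes exactly when t = -3/8.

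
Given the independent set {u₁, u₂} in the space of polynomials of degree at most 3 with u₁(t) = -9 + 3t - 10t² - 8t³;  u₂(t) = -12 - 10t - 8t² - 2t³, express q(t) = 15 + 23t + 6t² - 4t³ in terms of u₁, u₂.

q = u₁ - 2u₂

Work in coordinates with respect to the standard basis {1, t, …, t³}.
Set up the augmented matrix [u₁ | u₂ | q] and row-reduce.
Row-reducing the augmented matrix gives the unique coefficients (c₁, c₂) = (1, -2).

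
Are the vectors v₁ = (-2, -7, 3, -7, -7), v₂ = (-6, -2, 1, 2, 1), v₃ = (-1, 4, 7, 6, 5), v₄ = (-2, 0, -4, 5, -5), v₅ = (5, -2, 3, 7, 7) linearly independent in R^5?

The matrix [v₁|v₂|v₃|v₄|v₅] has determinant -41325.
A nonzero determinant means the columns are linearly independent.

linearly independent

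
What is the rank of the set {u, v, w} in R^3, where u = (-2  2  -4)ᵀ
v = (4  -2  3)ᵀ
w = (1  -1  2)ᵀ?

Put the 3×3 matrix [u|v|w] into echelon form.
Reduction leaves 2 leading entries, giving rank 2.

rank 2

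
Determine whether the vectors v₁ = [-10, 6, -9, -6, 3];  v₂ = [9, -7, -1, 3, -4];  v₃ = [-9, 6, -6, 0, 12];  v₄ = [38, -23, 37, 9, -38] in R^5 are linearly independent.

Row-reduce the matrix whose columns are v₁, v₂, v₃, v₄.
The reduction yields 3 nonzero rows, so the rank is 3.
Since rank 3 < 4, the set is linearly dependent.
Indeed 2v₁ + v₂ + 3v₃ + v₄ = 0.

linearly dependent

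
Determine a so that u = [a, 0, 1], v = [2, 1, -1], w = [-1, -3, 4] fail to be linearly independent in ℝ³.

a = 5

Dependence holds iff the 3×3 matrix [u v w] is singular.
Expanding, det = a - 5.
This vanishes exactly when a = 5.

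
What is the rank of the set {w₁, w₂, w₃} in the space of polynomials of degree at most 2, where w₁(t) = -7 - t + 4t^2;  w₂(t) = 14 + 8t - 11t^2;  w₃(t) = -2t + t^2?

Pass to coordinate vectors with respect to the basis {1, t, t^2}.
Apply Gaussian elimination to the matrix whose rows are w₁, w₂, w₃.
Reduction leaves 2 leading entries, giving rank 2.

rank 2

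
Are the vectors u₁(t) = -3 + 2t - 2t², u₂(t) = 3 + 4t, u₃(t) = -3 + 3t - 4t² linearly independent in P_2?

Take coordinates with respect to the standard basis {1, t, t²}.
Row-reduce the matrix whose columns are u₁, u₂, u₃.
The reduction yields 3 nonzero rows, so the rank is 3.
Since rank = 3 (the number of vectors), the set is linearly independent.

linearly independent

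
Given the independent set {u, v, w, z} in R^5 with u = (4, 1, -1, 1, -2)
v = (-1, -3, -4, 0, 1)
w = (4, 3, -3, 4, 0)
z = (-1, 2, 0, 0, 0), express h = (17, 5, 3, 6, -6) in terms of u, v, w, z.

Solve the system with u, v, w, z as columns and h as the right-hand side.
Row-reducing the augmented matrix gives the unique coefficients (c₁, …, c₄) = (2, -2, 1, -3).

h = 2u - 2v + w - 3z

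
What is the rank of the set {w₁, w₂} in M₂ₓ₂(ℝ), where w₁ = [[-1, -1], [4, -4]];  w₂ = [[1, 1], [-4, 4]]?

1

Pass to coordinate vectors with respect to the basis {E₁₁, E₁₂, E₂₁, E₂₂}.
Put the 4×2 matrix [w₁|w₂] into echelon form.
Exactly 1 pivot survives; hence the rank is 1.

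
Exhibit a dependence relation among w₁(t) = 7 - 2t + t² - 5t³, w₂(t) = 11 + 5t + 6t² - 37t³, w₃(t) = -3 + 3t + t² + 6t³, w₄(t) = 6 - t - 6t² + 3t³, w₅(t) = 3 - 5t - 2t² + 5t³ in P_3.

Pass to coordinate vectors relative to the basis {1, t, …, t³}.
Solve the homogeneous system with w₁, w₂, w₃, w₄, w₅ as columns by row-reducing the coefficient matrix.
One solution (up to scaling) is (2, -1, -2, 0, -3).

2w₁ - w₂ - 2w₃ - 3w₅ = 0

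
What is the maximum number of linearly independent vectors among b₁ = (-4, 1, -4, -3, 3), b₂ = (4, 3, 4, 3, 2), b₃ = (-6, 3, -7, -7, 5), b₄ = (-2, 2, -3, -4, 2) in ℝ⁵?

3

Row-reduce the 4×5 matrix with these as rows.
Reduction leaves 3 leading entries, giving rank 3.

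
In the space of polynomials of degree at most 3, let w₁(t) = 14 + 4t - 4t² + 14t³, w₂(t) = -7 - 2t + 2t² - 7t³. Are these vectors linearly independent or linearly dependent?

Write each element as a coordinate vector in ℝ⁴ using {1, t, …, t³}.
Place the vectors as rows of a 2×4 matrix and reduce to echelon form.
The reduction yields 1 nonzero row, so the rank is 1.
Since rank 1 < 2, the set is linearly dependent.
Indeed w₁ + 2w₂ = 0.

linearly dependent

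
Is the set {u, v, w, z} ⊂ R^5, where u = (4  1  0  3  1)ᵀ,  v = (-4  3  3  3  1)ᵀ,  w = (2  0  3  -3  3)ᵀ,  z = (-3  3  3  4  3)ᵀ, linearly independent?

linearly independent

Place the vectors as rows of a 4×5 matrix and reduce to echelon form.
The reduction yields 4 nonzero rows, so the rank is 4.
Since rank = 4 (the number of vectors), the set is linearly independent.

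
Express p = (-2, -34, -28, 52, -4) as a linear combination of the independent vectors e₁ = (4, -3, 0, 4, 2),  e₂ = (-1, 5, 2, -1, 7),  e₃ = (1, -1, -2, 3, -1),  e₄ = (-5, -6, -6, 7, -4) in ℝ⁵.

p = 4e₁ + e₂ + 3e₃ + 4e₄

Since e₁, e₂, e₃, e₄ are independent, the coefficients expressing p are uniquely determined by a linear system.
Back-substitution yields (c₁, …, c₄) = (4, 1, 3, 4).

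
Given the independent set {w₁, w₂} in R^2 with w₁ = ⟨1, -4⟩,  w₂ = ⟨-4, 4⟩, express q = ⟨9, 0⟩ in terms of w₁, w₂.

q = -3w₁ - 3w₂

Set up the augmented matrix [w₁ | w₂ | q] and row-reduce.
Back-substitution yields (a₁, a₂) = (-3, -3).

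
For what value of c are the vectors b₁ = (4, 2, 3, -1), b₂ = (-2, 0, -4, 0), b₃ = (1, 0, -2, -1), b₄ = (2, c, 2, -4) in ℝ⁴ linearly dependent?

The set is linearly dependent precisely when det[b₁; b₂; b₃; b₄] = 0.
Expanding, det = 2*c + 56.
Solving 2*c + 56 = 0 yields c = -28.

c = -28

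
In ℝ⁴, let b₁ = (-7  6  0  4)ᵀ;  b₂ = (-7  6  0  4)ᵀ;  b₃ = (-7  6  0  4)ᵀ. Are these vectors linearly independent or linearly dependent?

Two of the vectors are equal, giving an immediate dependence.

linearly dependent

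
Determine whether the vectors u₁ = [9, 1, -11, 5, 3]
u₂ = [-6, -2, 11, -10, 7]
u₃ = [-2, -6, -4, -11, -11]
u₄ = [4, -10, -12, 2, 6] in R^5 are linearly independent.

Row-reduce the matrix whose columns are u₁, u₂, u₃, u₄.
The reduction yields 4 nonzero rows, so the rank is 4.
Since rank = 4 (the number of vectors), the set is linearly independent.

linearly independent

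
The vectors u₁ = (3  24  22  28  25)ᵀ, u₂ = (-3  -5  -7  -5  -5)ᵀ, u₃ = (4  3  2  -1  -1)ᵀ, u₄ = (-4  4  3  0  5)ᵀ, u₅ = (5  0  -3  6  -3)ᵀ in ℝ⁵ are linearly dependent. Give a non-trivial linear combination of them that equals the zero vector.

u₁ + 3u₂ + u₃ - 3u₄ - 2u₅ = 0

Write the vectors as columns of a matrix and find a nonzero vector in its null space.
A generator of the null space is (1, 3, 1, -3, -2).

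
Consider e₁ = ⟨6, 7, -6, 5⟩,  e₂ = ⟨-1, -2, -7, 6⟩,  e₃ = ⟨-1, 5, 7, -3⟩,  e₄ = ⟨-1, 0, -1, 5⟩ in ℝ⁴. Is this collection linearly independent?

Form the 4×4 matrix with these as columns; its determinant is 902.
A nonzero determinant means the columns are linearly independent.

linearly independent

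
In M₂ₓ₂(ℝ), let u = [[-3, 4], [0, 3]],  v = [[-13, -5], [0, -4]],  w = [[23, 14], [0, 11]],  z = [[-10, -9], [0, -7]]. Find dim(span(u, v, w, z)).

Represent each element by its coordinate vector in ℝ⁴.
Put the 4×4 matrix [u|v|w|z] into echelon form.
There are 2 pivot columns, so rank = 2.

dim = 2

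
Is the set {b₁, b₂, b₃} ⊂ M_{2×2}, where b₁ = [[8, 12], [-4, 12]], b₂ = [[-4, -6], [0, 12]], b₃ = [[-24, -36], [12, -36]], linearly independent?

linearly dependent

Write each element as a coordinate vector in ℝ⁴ using {E₁₁, E₁₂, E₂₁, E₂₂}.
One vector is a scalar multiple of another, so the set is dependent.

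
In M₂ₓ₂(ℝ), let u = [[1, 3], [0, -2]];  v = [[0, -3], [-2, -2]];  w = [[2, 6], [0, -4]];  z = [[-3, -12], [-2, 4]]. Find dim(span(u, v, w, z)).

dim = 2

Use coordinates relative to {E₁₁, E₁₂, E₂₁, E₂₂}.
Row-reduce the 4×4 matrix with these as rows.
Exactly 2 pivots survive; hence the rank is 2.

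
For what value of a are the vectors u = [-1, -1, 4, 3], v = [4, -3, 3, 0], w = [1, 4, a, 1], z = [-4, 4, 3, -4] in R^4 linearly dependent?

a = -47

The set is linearly dependent precisely when det[u; v; w; z] = 0.
Expanding, det = -16*a - 752.
Solving -16*a - 752 = 0 yields a = -47.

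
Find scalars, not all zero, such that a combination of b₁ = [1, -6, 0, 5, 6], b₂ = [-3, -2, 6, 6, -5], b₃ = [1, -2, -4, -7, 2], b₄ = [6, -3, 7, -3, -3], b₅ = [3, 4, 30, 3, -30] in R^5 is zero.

Row-reduce the matrix with b₁, b₂, b₃, b₄, b₅ as columns; the null space gives the coefficients.
The free variable yields coefficients (2, -2, 1, -2, 1) (any nonzero multiple also works).

2b₁ - 2b₂ + b₃ - 2b₄ + b₅ = 0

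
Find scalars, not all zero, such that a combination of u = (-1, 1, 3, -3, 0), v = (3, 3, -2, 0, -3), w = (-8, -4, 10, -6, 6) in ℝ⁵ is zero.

Solve the homogeneous system with u, v, w as columns by row-reducing the coefficient matrix.
The free variable yields coefficients (2, -2, -1) (any nonzero multiple also works).

2u - 2v - w = 0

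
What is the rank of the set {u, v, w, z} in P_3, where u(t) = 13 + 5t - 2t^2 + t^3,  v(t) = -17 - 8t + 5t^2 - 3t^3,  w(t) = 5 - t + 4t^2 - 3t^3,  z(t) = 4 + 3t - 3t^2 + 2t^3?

Pass to coordinate vectors with respect to the basis {1, t, …, t^3}.
Put the 4×4 matrix [u|v|w|z] into echelon form.
There are 2 pivot columns, so rank = 2.

2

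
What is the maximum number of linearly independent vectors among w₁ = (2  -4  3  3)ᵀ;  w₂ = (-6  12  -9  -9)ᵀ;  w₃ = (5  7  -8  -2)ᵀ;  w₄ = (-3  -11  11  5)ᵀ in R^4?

Form the matrix with w₁, w₂, w₃, w₄ as columns and reduce.
Exactly 2 pivots survive; hence the rank is 2.

2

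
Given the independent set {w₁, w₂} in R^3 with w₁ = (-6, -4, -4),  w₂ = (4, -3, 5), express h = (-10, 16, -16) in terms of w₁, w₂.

h = -w₁ - 4w₂

Write h = a₁w₁ + a₂w₂ and equate components.
Row-reducing the augmented matrix gives the unique coefficients (a₁, a₂) = (-1, -4).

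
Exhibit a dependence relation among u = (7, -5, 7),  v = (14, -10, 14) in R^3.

Write the vectors as columns of a matrix and find a nonzero vector in its null space.
A generator of the null space is (2, -1).

2u - v = 0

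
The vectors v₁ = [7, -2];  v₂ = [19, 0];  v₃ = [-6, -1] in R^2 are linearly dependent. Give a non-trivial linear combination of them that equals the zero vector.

Write the vectors as columns of a matrix and find a nonzero vector in its null space.
One solution (up to scaling) is (1, -1, -2).

v₁ - v₂ - 2v₃ = 0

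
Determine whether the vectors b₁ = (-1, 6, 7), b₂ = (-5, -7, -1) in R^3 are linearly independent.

linearly independent

Place the vectors as rows of a 2×3 matrix and reduce to echelon form.
The reduction yields 2 nonzero rows, so the rank is 2.
Since rank = 2 (the number of vectors), the set is linearly independent.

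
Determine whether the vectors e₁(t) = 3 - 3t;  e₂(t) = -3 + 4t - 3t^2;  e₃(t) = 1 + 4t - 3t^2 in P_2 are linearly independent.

linearly independent

Take coordinates with respect to the standard basis {1, t, t^2}.
Form the 3×3 matrix with these as columns; its determinant is 36.
A nonzero determinant means the columns are linearly independent.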